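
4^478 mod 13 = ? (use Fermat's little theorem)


Fermat's little theorem: if p is prime and gcd(a,p)=1, then a^(p-1) ≡ 1 (mod p)
p = 13 is prime, gcd(4,13) = 1
Reduce exponent: 478 mod 12 = 10
So 4^478 ≡ 4^10 (mod 13)
4^10 mod 13 = 9

4^478 ≡ 9 (mod 13)


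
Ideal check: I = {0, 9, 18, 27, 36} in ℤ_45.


Check ideal conditions for I = {0, 9, 18, 27, 36} in ℤ_45:
(1) I is an additive subgroup? Yes
(2) For r ∈ ℤ_45 and a ∈ I: r·a ∈ I? Yes

Yes, I is an ideal of ℤ_45


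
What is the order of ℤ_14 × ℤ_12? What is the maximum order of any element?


|ℤ_14 × ℤ_12| = 14 × 12 = 168
Max element order = lcm(14,12) = 84
Cyclic? No (gcd=2)

|ℤ_14×ℤ_12| = 168, max element order = 84


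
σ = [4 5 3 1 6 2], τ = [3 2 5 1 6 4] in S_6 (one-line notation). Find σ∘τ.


σ∘τ: apply τ first, then σ
1 →τ 3 →σ 3
2 →τ 2 →σ 5
3 →τ 5 →σ 6
4 →τ 1 →σ 4
5 →τ 6 →σ 2
6 →τ 4 →σ 1

σ∘τ = [3 5 6 4 2 1]


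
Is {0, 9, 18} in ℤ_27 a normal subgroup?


H = {0, 9, 18} in ℤ_27
ℤ_27 is abelian; every subgroup of an abelian group is normal

Yes, normal subgroup


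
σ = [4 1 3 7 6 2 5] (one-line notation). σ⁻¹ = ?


To find σ⁻¹, swap domain and range:
σ(1) = 4 → σ⁻¹(4) = 1
σ(2) = 1 → σ⁻¹(1) = 2
σ(3) = 3 → σ⁻¹(3) = 3
σ(4) = 7 → σ⁻¹(7) = 4
σ(5) = 6 → σ⁻¹(6) = 5
σ(6) = 2 → σ⁻¹(2) = 6
σ(7) = 5 → σ⁻¹(5) = 7

σ⁻¹ = [2 6 3 1 7 5 4]


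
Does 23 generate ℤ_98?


g generates ℤ_n iff gcd(g, n) = 1
gcd(23, 98) = 1
Since gcd = 1, 23 is a generator.

Yes, 23 generates ℤ_98


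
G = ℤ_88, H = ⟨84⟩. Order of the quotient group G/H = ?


|⟨84⟩| = n / gcd(84, 88) = 88 / 4 = 22
H is normal (ℤ_88 is abelian).
|G/H| = |G| / |H| = 88 / 22 = 4

|G/H| = 4


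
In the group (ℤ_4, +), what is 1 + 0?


Operation: addition mod 4
1 + 0 = (a + b) mod 4 with a = 1, b = 0

1 + 0 = 1


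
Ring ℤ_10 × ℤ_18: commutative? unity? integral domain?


Direct product ring; commutative with unity (1,1); but (1,0)·(0,1) = (0,0) gives zero divisors, so not an integral domain
Commutative: Yes
Integral domain: No
Has unity: Yes

ℤ_10 × ℤ_18: Commutative=Yes, Unity=Yes


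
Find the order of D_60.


|D_n| = 2n (n rotations and n reflections)
|D_60| = 2×60 = 120

|D_60| = 120


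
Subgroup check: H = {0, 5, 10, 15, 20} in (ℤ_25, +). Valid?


Subgroup test for H = {0, 5, 10, 15, 20} in (ℤ_25, +):
(1) 0 ∈ H? Yes
(2) Closure: for all a,b ∈ H, (a+b) mod 25 ∈ H? Yes
(3) Inverses: for all a ∈ H, -a mod 25 ∈ H? Yes

Yes, H is a subgroup of ℤ_25


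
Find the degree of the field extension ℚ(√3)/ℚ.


√3 has minimal polynomial x² - 3 (irreducible over ℚ since 3 is squarefree)

[ℚ(√3)/ℚ] = 2


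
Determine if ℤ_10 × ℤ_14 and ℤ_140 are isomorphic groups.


Comparing ℤ_10 × ℤ_14 and ℤ_140:
gcd(10,14) = 2 ≠ 1. Max element order in ℤ_10×ℤ_14 is lcm(10,14) = 70 < 140, so it has no element of order 140

No, ℤ_10 × ℤ_14 ≇ ℤ_140


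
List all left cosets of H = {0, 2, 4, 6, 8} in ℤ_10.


H = {0, 2, 4, 6, 8}, |H| = 5
Number of cosets = |G|/|H| = 10/5 = 2
0 + H = {0, 2, 4, 6, 8}
1 + H = {1, 3, 5, 7, 9}

Cosets: 0+H={0,2,4,6,8}; 1+H={1,3,5,7,9}


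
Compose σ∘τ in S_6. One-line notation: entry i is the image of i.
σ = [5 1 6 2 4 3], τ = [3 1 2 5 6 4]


σ∘τ: apply τ first, then σ
1 →τ 3 →σ 6
2 →τ 1 →σ 5
3 →τ 2 →σ 1
4 →τ 5 →σ 4
5 →τ 6 →σ 3
6 →τ 4 →σ 2

σ∘τ = [6 5 1 4 3 2]


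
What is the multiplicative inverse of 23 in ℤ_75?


Use the extended Euclidean algorithm to write 1 = 23·s + 75·t; then s mod 75 is the inverse.
Euclidean algorithm:
  23 = 0·75 + 23
  75 = 3·23 + 6
  23 = 3·6 + 5
  6 = 1·5 + 1
  5 = 5·1 + 0
gcd(23,75) = 1
Back-substitution gives: 23·(-13) + 75·(4) = 1
So 23⁻¹ ≡ -13 ≡ 62 (mod 75)
Check: 23 × 62 = 1426 ≡ 1 (mod 75) ✓

23⁻¹ ≡ 62 (mod 75)


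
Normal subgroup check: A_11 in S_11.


H = A_11 in S_11
A_11 has index 2 in S_11, and every subgroup of index 2 is normal

Yes, normal subgroup


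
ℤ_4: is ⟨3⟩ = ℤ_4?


g generates ℤ_n iff gcd(g, n) = 1
gcd(3, 4) = 1
Since gcd = 1, 3 is a generator.

Yes, 3 generates ℤ_4


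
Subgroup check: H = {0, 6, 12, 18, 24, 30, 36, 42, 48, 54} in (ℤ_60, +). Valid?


Subgroup test for H = {0, 6, 12, 18, 24, 30, 36, 42, 48, 54} in (ℤ_60, +):
(1) 0 ∈ H? Yes
(2) Closure: for all a,b ∈ H, (a+b) mod 60 ∈ H? Yes
(3) Inverses: for all a ∈ H, -a mod 60 ∈ H? Yes

Yes, H is a subgroup of ℤ_60


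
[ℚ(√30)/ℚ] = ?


√30 has minimal polynomial x² - 30 (irreducible over ℚ since 30 is squarefree)

[ℚ(√30)/ℚ] = 2


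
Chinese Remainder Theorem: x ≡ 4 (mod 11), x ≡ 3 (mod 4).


m₁ = 11, m₂ = 4, gcd = 1, so CRT applies. M = m₁·m₂ = 44
Let M₁ = M/m₁ = 4, M₂ = M/m₂ = 11
Find y₁ ≡ M₁⁻¹ (mod m₁): 4⁻¹ ≡ 3 (mod 11)
Find y₂ ≡ M₂⁻¹ (mod m₂): 11⁻¹ ≡ 3 (mod 4)
x = a₁·M₁·y₁ + a₂·M₂·y₂ = 4·4·3 + 3·11·3 = 147
Reduce mod 44: x ≡ 15
Check: 15 mod 11 = 4 ✓, 15 mod 4 = 3 ✓

x ≡ 15 (mod 44)


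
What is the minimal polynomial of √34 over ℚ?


√34 satisfies x² - 34 = 0, irreducible over ℚ since 34 is squarefree

Minimal polynomial: x² - 34


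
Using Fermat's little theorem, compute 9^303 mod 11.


Fermat's little theorem: if p is prime and gcd(a,p)=1, then a^(p-1) ≡ 1 (mod p)
p = 11 is prime, gcd(9,11) = 1
Reduce exponent: 303 mod 10 = 3
So 9^303 ≡ 9^3 (mod 11)
9^3 mod 11 = 3

9^303 ≡ 3 (mod 11)


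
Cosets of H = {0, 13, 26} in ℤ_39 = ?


H = {0, 13, 26}, |H| = 3
Number of cosets = |G|/|H| = 39/3 = 13
0 + H = {0, 13, 26}
1 + H = {1, 14, 27}
2 + H = {2, 15, 28}
3 + H = {3, 16, 29}
4 + H = {4, 17, 30}
5 + H = {5, 18, 31}
6 + H = {6, 19, 32}
7 + H = {7, 20, 33}
8 + H = {8, 21, 34}
9 + H = {9, 22, 35}
10 + H = {10, 23, 36}
11 + H = {11, 24, 37}
12 + H = {12, 25, 38}

Cosets: 0+H={0,13,26}; 1+H={1,14,27}; 2+H={2,15,28}; 3+H={3,16,29}; 4+H={4,17,30}; 5+H={5,18,31}; 6+H={6,19,32}; 7+H={7,20,33}; 8+H={8,21,34}; 9+H={9,22,35}; 10+H={10,23,36}; 11+H={11,24,37}; 12+H={12,25,38}


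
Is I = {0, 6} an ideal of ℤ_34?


Check ideal conditions for I = {0, 6} in ℤ_34:
(1) I is an additive subgroup? No
(2) For r ∈ ℤ_34 and a ∈ I: r·a ∈ I? No  [counterexample: r=2, a=6, r·a mod 34 = 12 ∉ I]

No, I is not an ideal of ℤ_34


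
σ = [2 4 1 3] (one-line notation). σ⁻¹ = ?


To find σ⁻¹, swap domain and range:
σ(1) = 2 → σ⁻¹(2) = 1
σ(2) = 4 → σ⁻¹(4) = 2
σ(3) = 1 → σ⁻¹(1) = 3
σ(4) = 3 → σ⁻¹(3) = 4

σ⁻¹ = [3 1 4 2]


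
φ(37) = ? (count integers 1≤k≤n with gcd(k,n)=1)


Factor n: 37 = 37
φ(n) = n · ∏(1 - 1/p) over distinct primes p | n
φ(37) = 37 · (1 - 1/37) = 36

φ(37) = 36


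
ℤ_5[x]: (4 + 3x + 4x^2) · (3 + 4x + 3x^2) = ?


Expand and collect like terms; reduce coefficients mod 5:
x^0: 4·3 = 12 ≡ 2 (mod 5)
x^1: 4·4 + 3·3 = 25 ≡ 0 (mod 5)
x^2: 4·3 + 3·4 + 4·3 = 36 ≡ 1 (mod 5)
x^3: 3·3 + 4·4 = 25 ≡ 0 (mod 5)
x^4: 4·3 = 12 ≡ 2 (mod 5)
Result: 2 + x^2 + 2x^4

f · g = 2 + x^2 + 2x^4


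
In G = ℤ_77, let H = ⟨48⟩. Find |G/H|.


|⟨48⟩| = n / gcd(48, 77) = 77 / 1 = 77
H is normal (ℤ_77 is abelian).
|G/H| = |G| / |H| = 77 / 77 = 1

|G/H| = 1


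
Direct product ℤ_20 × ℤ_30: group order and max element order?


|ℤ_20 × ℤ_30| = 20 × 30 = 600
Max element order = lcm(20,30) = 60
Cyclic? No (gcd=10)

|ℤ_20×ℤ_30| = 600, max element order = 60


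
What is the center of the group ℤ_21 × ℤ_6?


Z(G) = {g ∈ G | gx = xg for all x ∈ G}
Direct product of abelian groups is abelian, so Z(G) = G

Z(ℤ_21 × ℤ_6) = ℤ_21 × ℤ_6


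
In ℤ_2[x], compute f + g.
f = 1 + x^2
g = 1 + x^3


Add coefficients mod 2:
x^0: 1 + 1 = 0 (mod 2)
x^1: 0 + 0 = 0 (mod 2)
x^2: 1 + 0 = 1 (mod 2)
x^3: 0 + 1 = 1 (mod 2)
Result: x^2 + x^3

f + g = x^2 + x^3


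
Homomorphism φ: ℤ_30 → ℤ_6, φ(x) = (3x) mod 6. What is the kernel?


Kernel = preimage of identity
ker(φ) = {x ∈ ℤ_30 : 3x ≡ 0 (mod 6)}. Since 6 | 30, φ is well-defined. The kernel is the cyclic subgroup ⟨2⟩ of ℤ_30 (order 15), i.e. {0, 2, 4, 6, 8, 10, 12, 14, 16, 18, 20, 22, 24, 26, 28}

ker(φ) = {0, 2, 4, 6, 8, 10, 12, 14, 16, 18, 20, 22, 24, 26, 28}


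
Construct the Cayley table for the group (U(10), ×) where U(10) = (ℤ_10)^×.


Elements: {1, 3, 7, 9}
Operation: multiplication mod 10
Entry (a, b) = (a × b) mod 10

Cayley table:
  | 1 | 3 | 7 | 9
1 | 1 | 3 | 7 | 9
3 | 3 | 9 | 1 | 7
7 | 7 | 1 | 9 | 3
9 | 9 | 7 | 3 | 1


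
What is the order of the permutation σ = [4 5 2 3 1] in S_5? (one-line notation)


Cycle decomposition: (1 4 3 2 5)
Cycle lengths: 5
Order = lcm(5) = 5

ord(σ) = 5


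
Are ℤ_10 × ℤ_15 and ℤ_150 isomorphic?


Comparing ℤ_10 × ℤ_15 and ℤ_150:
gcd(10,15) = 5 ≠ 1. Max element order in ℤ_10×ℤ_15 is lcm(10,15) = 30 < 150, so it has no element of order 150

No, ℤ_10 × ℤ_15 ≇ ℤ_150


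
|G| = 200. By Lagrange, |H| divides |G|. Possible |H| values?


Lagrange's theorem: |H| divides |G|
|G| = 200
Divisors of 200: 1, 2, 4, 5, 8, 10, 20, 25, 40, 50, 100, 200

Possible subgroup orders: {1, 2, 4, 5, 8, 10, 20, 25, 40, 50, 100, 200}


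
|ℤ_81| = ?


ℤ_n has n elements.

|ℤ_81| = 81


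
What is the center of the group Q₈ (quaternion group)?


Z(G) = {g ∈ G | gx = xg for all x ∈ G}
In Q₈ = {±1, ±i, ±j, ±k}, only ±1 commute with every element

Z(Q₈ (quaternion group)) = {1, -1}


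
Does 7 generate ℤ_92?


g generates ℤ_n iff gcd(g, n) = 1
gcd(7, 92) = 1
Since gcd = 1, 7 is a generator.

Yes, 7 generates ℤ_92


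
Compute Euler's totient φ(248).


Factor n: 248 = 2^3 × 31
φ(n) = n · ∏(1 - 1/p) over distinct primes p | n
φ(248) = 248 · (1 - 1/2) · (1 - 1/31) = 120

φ(248) = 120


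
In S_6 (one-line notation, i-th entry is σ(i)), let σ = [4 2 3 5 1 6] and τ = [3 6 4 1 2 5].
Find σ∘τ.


σ∘τ: apply τ first, then σ
1 →τ 3 →σ 3
2 →τ 6 →σ 6
3 →τ 4 →σ 5
4 →τ 1 →σ 4
5 →τ 2 →σ 2
6 →τ 5 →σ 1

σ∘τ = [3 6 5 4 2 1]


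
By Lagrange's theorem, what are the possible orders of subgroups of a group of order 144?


Lagrange's theorem: |H| divides |G|
|G| = 144
Divisors of 144: 1, 2, 3, 4, 6, 8, 9, 12, 16, 18, 24, 36, 48, 72, 144

Possible subgroup orders: {1, 2, 3, 4, 6, 8, 9, 12, 16, 18, 24, 36, 48, 72, 144}


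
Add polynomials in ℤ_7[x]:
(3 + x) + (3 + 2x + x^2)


Add coefficients mod 7:
x^0: 3 + 3 = 6 (mod 7)
x^1: 1 + 2 = 3 (mod 7)
x^2: 0 + 1 = 1 (mod 7)
Result: 6 + 3x + x^2

f + g = 6 + 3x + x^2


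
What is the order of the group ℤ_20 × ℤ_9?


|A × B| = |A| · |B|
|ℤ_20 × ℤ_9| = 20 × 9 = 180

|ℤ_20 × ℤ_9| = 180


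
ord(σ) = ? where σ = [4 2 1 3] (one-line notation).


Cycle decomposition: (1 4 3)
Cycle lengths: 3
Order = lcm(3) = 3

ord(σ) = 3


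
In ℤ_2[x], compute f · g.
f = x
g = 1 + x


Expand and collect like terms; reduce coefficients mod 2:
x^0: 0·1 = 0 ≡ 0 (mod 2)
x^1: 0·1 + 1·1 = 1 ≡ 1 (mod 2)
x^2: 1·1 = 1 ≡ 1 (mod 2)
Result: x + x^2

f · g = x + x^2


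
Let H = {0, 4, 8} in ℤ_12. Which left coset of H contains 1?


1 + H = {1 + h (mod 12) : h ∈ H}
1+0=1, 1+4=5, 1+8=9

1 + H = {1, 5, 9}


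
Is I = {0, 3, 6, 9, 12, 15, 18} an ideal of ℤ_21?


Check ideal conditions for I = {0, 3, 6, 9, 12, 15, 18} in ℤ_21:
(1) I is an additive subgroup? Yes
(2) For r ∈ ℤ_21 and a ∈ I: r·a ∈ I? Yes

Yes, I is an ideal of ℤ_21


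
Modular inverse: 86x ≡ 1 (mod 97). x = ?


Use the extended Euclidean algorithm to write 1 = 86·s + 97·t; then s mod 97 is the inverse.
Euclidean algorithm:
  86 = 0·97 + 86
  97 = 1·86 + 11
  86 = 7·11 + 9
  11 = 1·9 + 2
  9 = 4·2 + 1
  2 = 2·1 + 0
gcd(86,97) = 1
Back-substitution gives: 86·(44) + 97·(-39) = 1
So 86⁻¹ ≡ 44 ≡ 44 (mod 97)
Check: 86 × 44 = 3784 ≡ 1 (mod 97) ✓

86⁻¹ ≡ 44 (mod 97)


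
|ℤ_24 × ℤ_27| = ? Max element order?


|ℤ_24 × ℤ_27| = 24 × 27 = 648
Max element order = lcm(24,27) = 216
Cyclic? No (gcd=3)

|ℤ_24×ℤ_27| = 648, max element order = 216


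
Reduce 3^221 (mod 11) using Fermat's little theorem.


Fermat's little theorem: if p is prime and gcd(a,p)=1, then a^(p-1) ≡ 1 (mod p)
p = 11 is prime, gcd(3,11) = 1
Reduce exponent: 221 mod 10 = 1
So 3^221 ≡ 3^1 (mod 11)
3^1 mod 11 = 3

3^221 ≡ 3 (mod 11)


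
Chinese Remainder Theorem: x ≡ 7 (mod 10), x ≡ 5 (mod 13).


m₁ = 10, m₂ = 13, gcd = 1, so CRT applies. M = m₁·m₂ = 130
Let M₁ = M/m₁ = 13, M₂ = M/m₂ = 10
Find y₁ ≡ M₁⁻¹ (mod m₁): 13⁻¹ ≡ 7 (mod 10)
Find y₂ ≡ M₂⁻¹ (mod m₂): 10⁻¹ ≡ 4 (mod 13)
x = a₁·M₁·y₁ + a₂·M₂·y₂ = 7·13·7 + 5·10·4 = 837
Reduce mod 130: x ≡ 57
Check: 57 mod 10 = 7 ✓, 57 mod 13 = 5 ✓

x ≡ 57 (mod 130)


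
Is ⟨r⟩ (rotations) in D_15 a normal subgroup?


H = ⟨r⟩ (rotations) in D_15
The rotation subgroup ⟨r⟩ has index 2 in D_15, so it is normal

Yes, normal subgroup


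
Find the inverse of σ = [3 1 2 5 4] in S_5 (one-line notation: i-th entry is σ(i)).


To find σ⁻¹, swap domain and range:
σ(1) = 3 → σ⁻¹(3) = 1
σ(2) = 1 → σ⁻¹(1) = 2
σ(3) = 2 → σ⁻¹(2) = 3
σ(4) = 5 → σ⁻¹(5) = 4
σ(5) = 4 → σ⁻¹(4) = 5

σ⁻¹ = [2 3 1 5 4]


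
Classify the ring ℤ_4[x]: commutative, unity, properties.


ℤ_4 has zero divisors (2·2 ≡ 0), and these lift to constant zero divisors in ℤ_4[x]; so not an integral domain
Commutative: Yes
Integral domain: No
Has unity: Yes

ℤ_4[x]: Commutative=Yes, Unity=Yes


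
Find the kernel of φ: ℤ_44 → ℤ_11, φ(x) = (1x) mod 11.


Kernel = preimage of identity
ker(φ) = {x ∈ ℤ_44 : 1x ≡ 0 (mod 11)}. Since 11 | 44, φ is well-defined. The kernel is the cyclic subgroup ⟨11⟩ of ℤ_44 (order 4), i.e. {0, 11, 22, 33}

ker(φ) = {0, 11, 22, 33}


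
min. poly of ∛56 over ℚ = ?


∛56 satisfies x³ - 56 = 0, irreducible over ℚ (no rational root; 56 is not a perfect cube)

Minimal polynomial: x³ - 56


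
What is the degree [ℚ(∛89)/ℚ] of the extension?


∛89 has minimal polynomial x³ - 89 (irreducible over ℚ since 89 is not a perfect cube)

[ℚ(∛89)/ℚ] = 3


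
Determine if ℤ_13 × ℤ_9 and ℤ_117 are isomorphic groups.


Comparing ℤ_13 × ℤ_9 and ℤ_117:
gcd(13,9) = 1, so ℤ_13 × ℤ_9 ≅ ℤ_117 (CRT)

Yes, ℤ_13 × ℤ_9 ≅ ℤ_117


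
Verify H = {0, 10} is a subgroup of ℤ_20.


Subgroup test for H = {0, 10} in (ℤ_20, +):
(1) 0 ∈ H? Yes
(2) Closure: for all a,b ∈ H, (a+b) mod 20 ∈ H? Yes
(3) Inverses: for all a ∈ H, -a mod 20 ∈ H? Yes

Yes, H is a subgroup of ℤ_20


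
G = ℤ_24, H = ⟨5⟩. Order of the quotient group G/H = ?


|⟨5⟩| = n / gcd(5, 24) = 24 / 1 = 24
H is normal (ℤ_24 is abelian).
|G/H| = |G| / |H| = 24 / 24 = 1

|G/H| = 1


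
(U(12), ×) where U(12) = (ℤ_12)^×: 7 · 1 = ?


Operation: multiplication mod 12
7 · 1 = (a × b) mod 12 with a = 7, b = 1

7 · 1 = 7


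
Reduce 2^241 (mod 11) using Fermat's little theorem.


Fermat's little theorem: if p is prime and gcd(a,p)=1, then a^(p-1) ≡ 1 (mod p)
p = 11 is prime, gcd(2,11) = 1
Reduce exponent: 241 mod 10 = 1
So 2^241 ≡ 2^1 (mod 11)
2^1 mod 11 = 2

2^241 ≡ 2 (mod 11)


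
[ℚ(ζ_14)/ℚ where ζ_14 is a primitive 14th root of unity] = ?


[ℚ(ζ_n):ℚ] = deg Φ_n(x) = φ(n). Here φ(14) = 6

[ℚ(ζ_14)/ℚ where ζ_14 is a primitive 14th root of unity] = 6


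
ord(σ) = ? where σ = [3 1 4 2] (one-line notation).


Cycle decomposition: (1 3 4 2)
Cycle lengths: 4
Order = lcm(4) = 4

ord(σ) = 4


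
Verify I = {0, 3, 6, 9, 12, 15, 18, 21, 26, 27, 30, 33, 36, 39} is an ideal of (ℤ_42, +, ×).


Check ideal conditions for I = {0, 3, 6, 9, 12, 15, 18, 21, 26, 27, 30, 33, 36, 39} in ℤ_42:
(1) I is an additive subgroup? No
(2) For r ∈ ℤ_42 and a ∈ I: r·a ∈ I? No  [counterexample: r=2, a=12, r·a mod 42 = 24 ∉ I]

No, I is not an ideal of ℤ_42


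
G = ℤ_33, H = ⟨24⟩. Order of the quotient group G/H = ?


|⟨24⟩| = n / gcd(24, 33) = 33 / 3 = 11
H is normal (ℤ_33 is abelian).
|G/H| = |G| / |H| = 33 / 11 = 3

|G/H| = 3


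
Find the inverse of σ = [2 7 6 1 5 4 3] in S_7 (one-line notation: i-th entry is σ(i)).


To find σ⁻¹, swap domain and range:
σ(1) = 2 → σ⁻¹(2) = 1
σ(2) = 7 → σ⁻¹(7) = 2
σ(3) = 6 → σ⁻¹(6) = 3
σ(4) = 1 → σ⁻¹(1) = 4
σ(5) = 5 → σ⁻¹(5) = 5
σ(6) = 4 → σ⁻¹(4) = 6
σ(7) = 3 → σ⁻¹(3) = 7

σ⁻¹ = [4 1 7 6 5 3 2]


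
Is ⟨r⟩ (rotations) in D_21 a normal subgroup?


H = ⟨r⟩ (rotations) in D_21
The rotation subgroup ⟨r⟩ has index 2 in D_21, so it is normal

Yes, normal subgroup


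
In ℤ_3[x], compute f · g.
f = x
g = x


Expand and collect like terms; reduce coefficients mod 3:
x^0: 0·0 = 0 ≡ 0 (mod 3)
x^1: 0·1 + 1·0 = 0 ≡ 0 (mod 3)
x^2: 1·1 = 1 ≡ 1 (mod 3)
Result: x^2

f · g = x^2


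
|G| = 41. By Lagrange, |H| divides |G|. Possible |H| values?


Lagrange's theorem: |H| divides |G|
|G| = 41
Divisors of 41: 1, 41

Possible subgroup orders: {1, 41}


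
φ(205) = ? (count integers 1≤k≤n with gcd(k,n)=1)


Factor n: 205 = 5 × 41
φ(n) = n · ∏(1 - 1/p) over distinct primes p | n
φ(205) = 205 · (1 - 1/5) · (1 - 1/41) = 160

φ(205) = 160


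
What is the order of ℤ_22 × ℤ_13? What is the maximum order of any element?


|ℤ_22 × ℤ_13| = 22 × 13 = 286
Max element order = lcm(22,13) = 286
Cyclic? Yes (gcd=1)

|ℤ_22×ℤ_13| = 286, max element order = 286


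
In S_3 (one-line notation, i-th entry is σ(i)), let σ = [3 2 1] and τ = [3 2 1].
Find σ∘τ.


σ∘τ: apply τ first, then σ
1 →τ 3 →σ 1
2 →τ 2 →σ 2
3 →τ 1 →σ 3

σ∘τ = [1 2 3]


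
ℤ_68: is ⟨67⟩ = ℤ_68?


g generates ℤ_n iff gcd(g, n) = 1
gcd(67, 68) = 1
Since gcd = 1, 67 is a generator.

Yes, 67 generates ℤ_68


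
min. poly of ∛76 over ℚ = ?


∛76 satisfies x³ - 76 = 0, irreducible over ℚ (no rational root; 76 is not a perfect cube)

Minimal polynomial: x³ - 76


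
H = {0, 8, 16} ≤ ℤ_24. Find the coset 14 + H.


14 + H = {14 + h (mod 24) : h ∈ H}
14+0=14, 14+8=22, 14+16=6
14 + H = {6, 14, 22} = 6 + H

14 + H = {6, 14, 22}


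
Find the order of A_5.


|A_n| = n!/2 (even permutations)
|A_5| = 5!/2 = 120/2 = 60

|A_5| = 60


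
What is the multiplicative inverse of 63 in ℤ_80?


Use the extended Euclidean algorithm to write 1 = 63·s + 80·t; then s mod 80 is the inverse.
Euclidean algorithm:
  63 = 0·80 + 63
  80 = 1·63 + 17
  63 = 3·17 + 12
  17 = 1·12 + 5
  12 = 2·5 + 2
  5 = 2·2 + 1
  2 = 2·1 + 0
gcd(63,80) = 1
Back-substitution gives: 63·(-33) + 80·(26) = 1
So 63⁻¹ ≡ -33 ≡ 47 (mod 80)
Check: 63 × 47 = 2961 ≡ 1 (mod 80) ✓

63⁻¹ ≡ 47 (mod 80)


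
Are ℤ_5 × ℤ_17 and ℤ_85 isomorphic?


Comparing ℤ_5 × ℤ_17 and ℤ_85:
gcd(5,17) = 1, so ℤ_5 × ℤ_17 ≅ ℤ_85 (CRT)

Yes, ℤ_5 × ℤ_17 ≅ ℤ_85


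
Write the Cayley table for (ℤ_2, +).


Elements: {0, 1}
Operation: addition mod 2
Entry (a, b) = (a + b) mod 2

Cayley table:
  | 0 | 1
0 | 0 | 1
1 | 1 | 0


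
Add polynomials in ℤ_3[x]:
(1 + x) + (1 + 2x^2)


Add coefficients mod 3:
x^0: 1 + 1 = 2 (mod 3)
x^1: 1 + 0 = 1 (mod 3)
x^2: 0 + 2 = 2 (mod 3)
Result: 2 + x + 2x^2

f + g = 2 + x + 2x^2


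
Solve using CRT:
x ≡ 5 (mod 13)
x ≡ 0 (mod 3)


m₁ = 13, m₂ = 3, gcd = 1, so CRT applies. M = m₁·m₂ = 39
Let M₁ = M/m₁ = 3, M₂ = M/m₂ = 13
Find y₁ ≡ M₁⁻¹ (mod m₁): 3⁻¹ ≡ 9 (mod 13)
Find y₂ ≡ M₂⁻¹ (mod m₂): 13⁻¹ ≡ 1 (mod 3)
x = a₁·M₁·y₁ + a₂·M₂·y₂ = 5·3·9 + 0·13·1 = 135
Reduce mod 39: x ≡ 18
Check: 18 mod 13 = 5 ✓, 18 mod 3 = 0 ✓

x ≡ 18 (mod 39)


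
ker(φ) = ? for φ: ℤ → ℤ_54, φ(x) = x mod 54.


Kernel = preimage of identity
ker(φ) = {x ∈ ℤ : x ≡ 0 (mod 54)} = 54ℤ = {0, ±54, ±108, ...}

ker(φ) = 54ℤ


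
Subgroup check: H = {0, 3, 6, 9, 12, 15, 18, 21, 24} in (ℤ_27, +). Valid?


Subgroup test for H = {0, 3, 6, 9, 12, 15, 18, 21, 24} in (ℤ_27, +):
(1) 0 ∈ H? Yes
(2) Closure: for all a,b ∈ H, (a+b) mod 27 ∈ H? Yes
(3) Inverses: for all a ∈ H, -a mod 27 ∈ H? Yes

Yes, H is a subgroup of ℤ_27


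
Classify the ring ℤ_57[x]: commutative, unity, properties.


ℤ_57 has zero divisors (3·19 ≡ 0), and these lift to constant zero divisors in ℤ_57[x]; so not an integral domain
Commutative: Yes
Integral domain: No
Has unity: Yes

ℤ_57[x]: Commutative=Yes, Unity=Yes


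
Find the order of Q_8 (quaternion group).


Q_8 = {±1, ±i, ±j, ±k}
|Q_8| = 8

|Q_8 (quaternion group)| = 8


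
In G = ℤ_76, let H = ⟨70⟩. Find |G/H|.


|⟨70⟩| = n / gcd(70, 76) = 76 / 2 = 38
H is normal (ℤ_76 is abelian).
|G/H| = |G| / |H| = 76 / 38 = 2

|G/H| = 2


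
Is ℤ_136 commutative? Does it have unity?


ℤ_136 is a commutative ring with unity 1; 136 = 2×68 is composite, so 2·68 ≡ 0 gives zero divisors (not an integral domain)
Commutative: Yes
Integral domain: No
Has unity: Yes

ℤ_136: Commutative=Yes, Unity=Yes


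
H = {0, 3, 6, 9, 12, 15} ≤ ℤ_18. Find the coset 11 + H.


11 + H = {11 + h (mod 18) : h ∈ H}
11+0=11, 11+3=14, 11+6=17, 11+9=2, 11+12=5, 11+15=8
11 + H = {2, 5, 8, 11, 14, 17} = 2 + H

11 + H = {2, 5, 8, 11, 14, 17}


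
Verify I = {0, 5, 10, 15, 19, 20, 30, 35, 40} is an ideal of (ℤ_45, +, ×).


Check ideal conditions for I = {0, 5, 10, 15, 19, 20, 30, 35, 40} in ℤ_45:
(1) I is an additive subgroup? No
(2) For r ∈ ℤ_45 and a ∈ I: r·a ∈ I? No  [counterexample: r=2, a=19, r·a mod 45 = 38 ∉ I]

No, I is not an ideal of ℤ_45


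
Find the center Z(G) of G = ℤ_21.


Z(G) = {g ∈ G | gx = xg for all x ∈ G}
ℤ_21 is abelian, so Z(G) = G

Z(ℤ_21) = ℤ_21


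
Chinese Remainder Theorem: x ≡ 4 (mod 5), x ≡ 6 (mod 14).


m₁ = 5, m₂ = 14, gcd = 1, so CRT applies. M = m₁·m₂ = 70
Let M₁ = M/m₁ = 14, M₂ = M/m₂ = 5
Find y₁ ≡ M₁⁻¹ (mod m₁): 14⁻¹ ≡ 4 (mod 5)
Find y₂ ≡ M₂⁻¹ (mod m₂): 5⁻¹ ≡ 3 (mod 14)
x = a₁·M₁·y₁ + a₂·M₂·y₂ = 4·14·4 + 6·5·3 = 314
Reduce mod 70: x ≡ 34
Check: 34 mod 5 = 4 ✓, 34 mod 14 = 6 ✓

x ≡ 34 (mod 70)


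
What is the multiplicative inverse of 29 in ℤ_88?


Use the extended Euclidean algorithm to write 1 = 29·s + 88·t; then s mod 88 is the inverse.
Euclidean algorithm:
  29 = 0·88 + 29
  88 = 3·29 + 1
  29 = 29·1 + 0
gcd(29,88) = 1
Back-substitution gives: 29·(-3) + 88·(1) = 1
So 29⁻¹ ≡ -3 ≡ 85 (mod 88)
Check: 29 × 85 = 2465 ≡ 1 (mod 88) ✓

29⁻¹ ≡ 85 (mod 88)


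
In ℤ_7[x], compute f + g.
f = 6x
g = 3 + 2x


Add coefficients mod 7:
x^0: 0 + 3 = 3 (mod 7)
x^1: 6 + 2 = 1 (mod 7)
Result: 3 + x

f + g = 3 + x


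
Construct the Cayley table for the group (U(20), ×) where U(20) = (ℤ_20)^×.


Elements: {1, 3, 7, 9, 11, 13, 17, 19}
Operation: multiplication mod 20
Entry (a, b) = (a × b) mod 20

Cayley table:
   |  1 |  3 |  7 |  9 | 11 | 13 | 17 | 19
 1 |  1 |  3 |  7 |  9 | 11 | 13 | 17 | 19
 3 |  3 |  9 |  1 |  7 | 13 | 19 | 11 | 17
 7 |  7 |  1 |  9 |  3 | 17 | 11 | 19 | 13
 9 |  9 |  7 |  3 |  1 | 19 | 17 | 13 | 11
11 | 11 | 13 | 17 | 19 |  1 |  3 |  7 |  9
13 | 13 | 19 | 11 | 17 |  3 |  9 |  1 |  7
17 | 17 | 11 | 19 | 13 |  7 |  1 |  9 |  3
19 | 19 | 17 | 13 | 11 |  9 |  7 |  3 |  1


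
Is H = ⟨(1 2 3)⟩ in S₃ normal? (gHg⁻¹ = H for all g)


H = ⟨(1 2 3)⟩ in S₃
⟨(1 2 3)⟩ has order 3 and index 2 in S₃; index-2 subgroups are normal

Yes, normal subgroup


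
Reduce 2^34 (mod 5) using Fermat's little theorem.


Fermat's little theorem: if p is prime and gcd(a,p)=1, then a^(p-1) ≡ 1 (mod p)
p = 5 is prime, gcd(2,5) = 1
Reduce exponent: 34 mod 4 = 2
So 2^34 ≡ 2^2 (mod 5)
2^2 mod 5 = 4

2^34 ≡ 4 (mod 5)


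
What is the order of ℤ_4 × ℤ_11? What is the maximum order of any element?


|ℤ_4 × ℤ_11| = 4 × 11 = 44
Max element order = lcm(4,11) = 44
Cyclic? Yes (gcd=1)

|ℤ_4×ℤ_11| = 44, max element order = 44


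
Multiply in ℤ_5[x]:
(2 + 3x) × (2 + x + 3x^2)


Expand and collect like terms; reduce coefficients mod 5:
x^0: 2·2 = 4 ≡ 4 (mod 5)
x^1: 2·1 + 3·2 = 8 ≡ 3 (mod 5)
x^2: 2·3 + 3·1 = 9 ≡ 4 (mod 5)
x^3: 3·3 = 9 ≡ 4 (mod 5)
Result: 4 + 3x + 4x^2 + 4x^3

f · g = 4 + 3x + 4x^2 + 4x^3


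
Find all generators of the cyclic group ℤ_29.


g generates ℤ_n iff gcd(g,n) = 1
Prime factors of 29: 29
Generators are g ∈ {1,...,28} not divisible by any of these primes.
Generators: {1, 2, 3, 4, 5, 6, 7, 8, 9, 10, 11, 12, 13, 14, 15, 16, 17, 18, 19, 20, 21, 22, 23, 24, 25, 26, 27, 28}
Number of generators = φ(29) = 28

Generators of ℤ_29 = {1, 2, 3, 4, 5, 6, 7, 8, 9, 10, 11, 12, 13, 14, 15, 16, 17, 18, 19, 20, 21, 22, 23, 24, 25, 26, 27, 28}


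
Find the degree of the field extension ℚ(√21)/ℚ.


√21 has minimal polynomial x² - 21 (irreducible over ℚ since 21 is squarefree)

[ℚ(√21)/ℚ] = 2


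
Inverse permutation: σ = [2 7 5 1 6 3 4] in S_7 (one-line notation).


To find σ⁻¹, swap domain and range:
σ(1) = 2 → σ⁻¹(2) = 1
σ(2) = 7 → σ⁻¹(7) = 2
σ(3) = 5 → σ⁻¹(5) = 3
σ(4) = 1 → σ⁻¹(1) = 4
σ(5) = 6 → σ⁻¹(6) = 5
σ(6) = 3 → σ⁻¹(3) = 6
σ(7) = 4 → σ⁻¹(4) = 7

σ⁻¹ = [4 1 6 7 3 5 2]


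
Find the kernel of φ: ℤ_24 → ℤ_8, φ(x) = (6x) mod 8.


Kernel = preimage of identity
ker(φ) = {x ∈ ℤ_24 : 6x ≡ 0 (mod 8)}. Since 8 | 24, φ is well-defined. The kernel is the cyclic subgroup ⟨4⟩ of ℤ_24 (order 6), i.e. {0, 4, 8, 12, 16, 20}

ker(φ) = {0, 4, 8, 12, 16, 20}


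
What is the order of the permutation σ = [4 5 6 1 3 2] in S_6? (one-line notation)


Cycle decomposition: (1 4) (2 5 3 6)
Cycle lengths: 2, 4
Order = lcm(2, 4) = 4

ord(σ) = 4


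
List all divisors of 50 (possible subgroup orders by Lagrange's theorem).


Lagrange's theorem: |H| divides |G|
|G| = 50
Divisors of 50: 1, 2, 5, 10, 25, 50

Possible subgroup orders: {1, 2, 5, 10, 25, 50}


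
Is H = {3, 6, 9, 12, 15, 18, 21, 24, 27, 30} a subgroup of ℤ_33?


Subgroup test for H = {3, 6, 9, 12, 15, 18, 21, 24, 27, 30} in (ℤ_33, +):
(1) 0 ∈ H? No
(2) Closure: for all a,b ∈ H, (a+b) mod 33 ∈ H? No  [counterexample: 3 + 30 = 0 ∉ H]
(3) Inverses: for all a ∈ H, -a mod 33 ∈ H? Yes

No, H is not a subgroup of ℤ_33


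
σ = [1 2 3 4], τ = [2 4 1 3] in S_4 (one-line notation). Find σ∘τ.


σ∘τ: apply τ first, then σ
1 →τ 2 →σ 2
2 →τ 4 →σ 4
3 →τ 1 →σ 1
4 →τ 3 →σ 3

σ∘τ = [2 4 1 3]


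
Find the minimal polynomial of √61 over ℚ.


√61 satisfies x² - 61 = 0, irreducible over ℚ since 61 is squarefree

Minimal polynomial: x² - 61


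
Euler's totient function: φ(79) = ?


Factor n: 79 = 79
φ(n) = n · ∏(1 - 1/p) over distinct primes p | n
φ(79) = 79 · (1 - 1/79) = 78

φ(79) = 78


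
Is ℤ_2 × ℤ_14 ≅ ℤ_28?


Comparing ℤ_2 × ℤ_14 and ℤ_28:
gcd(2,14) = 2 ≠ 1. Max element order in ℤ_2×ℤ_14 is lcm(2,14) = 14 < 28, so it has no element of order 28

No, ℤ_2 × ℤ_14 ≇ ℤ_28


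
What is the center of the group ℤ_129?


Z(G) = {g ∈ G | gx = xg for all x ∈ G}
ℤ_129 is abelian, so Z(G) = G

Z(ℤ_129) = ℤ_129


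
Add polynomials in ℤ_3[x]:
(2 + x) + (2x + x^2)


Add coefficients mod 3:
x^0: 2 + 0 = 2 (mod 3)
x^1: 1 + 2 = 0 (mod 3)
x^2: 0 + 1 = 1 (mod 3)
Result: 2 + x^2

f + g = 2 + x^2


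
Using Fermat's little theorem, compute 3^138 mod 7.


Fermat's little theorem: if p is prime and gcd(a,p)=1, then a^(p-1) ≡ 1 (mod p)
p = 7 is prime, gcd(3,7) = 1
Reduce exponent: 138 mod 6 = 0
So 3^138 ≡ 3^0 (mod 7)
3^0 = 1

3^138 ≡ 1 (mod 7)


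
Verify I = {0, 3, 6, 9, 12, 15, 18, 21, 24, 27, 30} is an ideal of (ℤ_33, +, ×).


Check ideal conditions for I = {0, 3, 6, 9, 12, 15, 18, 21, 24, 27, 30} in ℤ_33:
(1) I is an additive subgroup? Yes
(2) For r ∈ ℤ_33 and a ∈ I: r·a ∈ I? Yes

Yes, I is an ideal of ℤ_33


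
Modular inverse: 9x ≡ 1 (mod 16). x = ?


Use the extended Euclidean algorithm to write 1 = 9·s + 16·t; then s mod 16 is the inverse.
Euclidean algorithm:
  9 = 0·16 + 9
  16 = 1·9 + 7
  9 = 1·7 + 2
  7 = 3·2 + 1
  2 = 2·1 + 0
gcd(9,16) = 1
Back-substitution gives: 9·(-7) + 16·(4) = 1
So 9⁻¹ ≡ -7 ≡ 9 (mod 16)
Check: 9 × 9 = 81 ≡ 1 (mod 16) ✓

9⁻¹ ≡ 9 (mod 16)


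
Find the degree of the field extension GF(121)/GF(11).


GF(121) = GF(11^2), so the extension degree is 2

[GF(121)/GF(11)] = 2


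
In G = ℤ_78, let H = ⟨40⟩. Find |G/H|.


|⟨40⟩| = n / gcd(40, 78) = 78 / 2 = 39
H is normal (ℤ_78 is abelian).
|G/H| = |G| / |H| = 78 / 39 = 2

|G/H| = 2


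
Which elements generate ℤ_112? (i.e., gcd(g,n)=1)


g generates ℤ_n iff gcd(g,n) = 1
Prime factors of 112: 2, 7
Generators are g ∈ {1,...,111} not divisible by any of these primes.
Generators: {1, 3, 5, 9, 11, 13, 15, 17, 19, 23, 25, 27, 29, 31, 33, 37, 39, 41, 43, 45, 47, 51, 53, 55, 57, 59, 61, 65, 67, 69, 71, 73, 75, 79, 81, 83, 85, 87, 89, 93, 95, 97, 99, 101, 103, 107, 109, 111}
Number of generators = φ(112) = 48

Generators of ℤ_112 = {1, 3, 5, 9, 11, 13, 15, 17, 19, 23, 25, 27, 29, 31, 33, 37, 39, 41, 43, 45, 47, 51, 53, 55, 57, 59, 61, 65, 67, 69, 71, 73, 75, 79, 81, 83, 85, 87, 89, 93, 95, 97, 99, 101, 103, 107, 109, 111}


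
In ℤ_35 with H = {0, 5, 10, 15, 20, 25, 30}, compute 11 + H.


11 + H = {11 + h (mod 35) : h ∈ H}
11+0=11, 11+5=16, 11+10=21, 11+15=26, 11+20=31, 11+25=1, 11+30=6
11 + H = {1, 6, 11, 16, 21, 26, 31} = 1 + H

11 + H = {1, 6, 11, 16, 21, 26, 31}


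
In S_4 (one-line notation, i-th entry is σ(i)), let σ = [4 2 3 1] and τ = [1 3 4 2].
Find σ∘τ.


σ∘τ: apply τ first, then σ
1 →τ 1 →σ 4
2 →τ 3 →σ 3
3 →τ 4 →σ 1
4 →τ 2 →σ 2

σ∘τ = [4 3 1 2]


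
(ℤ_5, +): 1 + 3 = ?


Operation: addition mod 5
1 + 3 = (a + b) mod 5 with a = 1, b = 3

1 + 3 = 4


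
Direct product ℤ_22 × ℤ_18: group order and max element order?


|ℤ_22 × ℤ_18| = 22 × 18 = 396
Max element order = lcm(22,18) = 198
Cyclic? No (gcd=2)

|ℤ_22×ℤ_18| = 396, max element order = 198


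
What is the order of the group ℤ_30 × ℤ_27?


|A × B| = |A| · |B|
|ℤ_30 × ℤ_27| = 30 × 27 = 810

|ℤ_30 × ℤ_27| = 810


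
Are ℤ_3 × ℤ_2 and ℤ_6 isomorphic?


Comparing ℤ_3 × ℤ_2 and ℤ_6:
gcd(3,2) = 1, so ℤ_3 × ℤ_2 ≅ ℤ_6 (CRT)

Yes, ℤ_3 × ℤ_2 ≅ ℤ_6


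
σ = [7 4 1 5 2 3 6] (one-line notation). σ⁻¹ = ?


To find σ⁻¹, swap domain and range:
σ(1) = 7 → σ⁻¹(7) = 1
σ(2) = 4 → σ⁻¹(4) = 2
σ(3) = 1 → σ⁻¹(1) = 3
σ(4) = 5 → σ⁻¹(5) = 4
σ(5) = 2 → σ⁻¹(2) = 5
σ(6) = 3 → σ⁻¹(3) = 6
σ(7) = 6 → σ⁻¹(6) = 7

σ⁻¹ = [3 5 6 2 4 7 1]


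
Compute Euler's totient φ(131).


Factor n: 131 = 131
φ(n) = n · ∏(1 - 1/p) over distinct primes p | n
φ(131) = 131 · (1 - 1/131) = 130

φ(131) = 130


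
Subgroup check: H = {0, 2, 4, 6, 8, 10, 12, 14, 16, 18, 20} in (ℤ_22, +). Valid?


Subgroup test for H = {0, 2, 4, 6, 8, 10, 12, 14, 16, 18, 20} in (ℤ_22, +):
(1) 0 ∈ H? Yes
(2) Closure: for all a,b ∈ H, (a+b) mod 22 ∈ H? Yes
(3) Inverses: for all a ∈ H, -a mod 22 ∈ H? Yes

Yes, H is a subgroup of ℤ_22


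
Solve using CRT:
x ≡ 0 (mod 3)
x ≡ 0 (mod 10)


m₁ = 3, m₂ = 10, gcd = 1, so CRT applies. M = m₁·m₂ = 30
Let M₁ = M/m₁ = 10, M₂ = M/m₂ = 3
Find y₁ ≡ M₁⁻¹ (mod m₁): 10⁻¹ ≡ 1 (mod 3)
Find y₂ ≡ M₂⁻¹ (mod m₂): 3⁻¹ ≡ 7 (mod 10)
x = a₁·M₁·y₁ + a₂·M₂·y₂ = 0·10·1 + 0·3·7 = 0
Reduce mod 30: x ≡ 0
Check: 0 mod 3 = 0 ✓, 0 mod 10 = 0 ✓

x ≡ 0 (mod 30)


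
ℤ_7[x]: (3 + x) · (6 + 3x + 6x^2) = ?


Expand and collect like terms; reduce coefficients mod 7:
x^0: 3·6 = 18 ≡ 4 (mod 7)
x^1: 3·3 + 1·6 = 15 ≡ 1 (mod 7)
x^2: 3·6 + 1·3 = 21 ≡ 0 (mod 7)
x^3: 1·6 = 6 ≡ 6 (mod 7)
Result: 4 + x + 6x^3

f · g = 4 + x + 6x^3


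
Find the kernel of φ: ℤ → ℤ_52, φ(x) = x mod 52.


Kernel = preimage of identity
ker(φ) = {x ∈ ℤ : x ≡ 0 (mod 52)} = 52ℤ = {0, ±52, ±104, ...}

ker(φ) = 52ℤ


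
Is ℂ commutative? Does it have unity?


ℂ is a field: commutative, has unity, every nonzero element is a unit (hence an integral domain)
Commutative: Yes
Integral domain: Yes
Has unity: Yes

ℂ: Commutative=Yes, Unity=Yes


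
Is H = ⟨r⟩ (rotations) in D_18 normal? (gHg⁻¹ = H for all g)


H = ⟨r⟩ (rotations) in D_18
The rotation subgroup ⟨r⟩ has index 2 in D_18, so it is normal

Yes, normal subgroup


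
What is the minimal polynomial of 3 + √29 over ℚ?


Let α = 3 + √29. Then α - 3 = √29, so (α - 3)² = 29, giving α² - 6α - 20 = 0. Degree 2 and α ∉ ℚ, so this is the minimal polynomial.

Minimal polynomial: x² - 6x - 20


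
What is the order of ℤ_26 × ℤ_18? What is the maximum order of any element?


|ℤ_26 × ℤ_18| = 26 × 18 = 468
Max element order = lcm(26,18) = 234
Cyclic? No (gcd=2)

|ℤ_26×ℤ_18| = 468, max element order = 234


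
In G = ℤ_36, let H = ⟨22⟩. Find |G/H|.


|⟨22⟩| = n / gcd(22, 36) = 36 / 2 = 18
H is normal (ℤ_36 is abelian).
|G/H| = |G| / |H| = 36 / 18 = 2

|G/H| = 2


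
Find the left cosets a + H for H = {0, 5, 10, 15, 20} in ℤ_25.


H = {0, 5, 10, 15, 20}, |H| = 5
Number of cosets = |G|/|H| = 25/5 = 5
0 + H = {0, 5, 10, 15, 20}
1 + H = {1, 6, 11, 16, 21}
2 + H = {2, 7, 12, 17, 22}
3 + H = {3, 8, 13, 18, 23}
4 + H = {4, 9, 14, 19, 24}

Cosets: 0+H={0,5,10,15,20}; 1+H={1,6,11,16,21}; 2+H={2,7,12,17,22}; 3+H={3,8,13,18,23}; 4+H={4,9,14,19,24}


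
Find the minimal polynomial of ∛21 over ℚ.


∛21 satisfies x³ - 21 = 0, irreducible over ℚ (no rational root; 21 is not a perfect cube)

Minimal polynomial: x³ - 21


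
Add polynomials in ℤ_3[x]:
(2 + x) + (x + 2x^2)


Add coefficients mod 3:
x^0: 2 + 0 = 2 (mod 3)
x^1: 1 + 1 = 2 (mod 3)
x^2: 0 + 2 = 2 (mod 3)
Result: 2 + 2x + 2x^2

f + g = 2 + 2x + 2x^2


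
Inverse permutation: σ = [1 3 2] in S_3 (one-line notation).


To find σ⁻¹, swap domain and range:
σ(1) = 1 → σ⁻¹(1) = 1
σ(2) = 3 → σ⁻¹(3) = 2
σ(3) = 2 → σ⁻¹(2) = 3

σ⁻¹ = [1 3 2]


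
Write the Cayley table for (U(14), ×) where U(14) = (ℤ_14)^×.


Elements: {1, 3, 5, 9, 11, 13}
Operation: multiplication mod 14
Entry (a, b) = (a × b) mod 14

Cayley table:
   |  1 |  3 |  5 |  9 | 11 | 13
 1 |  1 |  3 |  5 |  9 | 11 | 13
 3 |  3 |  9 |  1 | 13 |  5 | 11
 5 |  5 |  1 | 11 |  3 | 13 |  9
 9 |  9 | 13 |  3 | 11 |  1 |  5
11 | 11 |  5 | 13 |  1 |  9 |  3
13 | 13 | 11 |  9 |  5 |  3 |  1


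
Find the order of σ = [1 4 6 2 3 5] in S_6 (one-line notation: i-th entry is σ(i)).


Cycle decomposition: (2 4) (3 6 5)
Cycle lengths: 2, 3
Order = lcm(2, 3) = 6

ord(σ) = 6


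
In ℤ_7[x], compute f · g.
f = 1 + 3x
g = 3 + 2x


Expand and collect like terms; reduce coefficients mod 7:
x^0: 1·3 = 3 ≡ 3 (mod 7)
x^1: 1·2 + 3·3 = 11 ≡ 4 (mod 7)
x^2: 3·2 = 6 ≡ 6 (mod 7)
Result: 3 + 4x + 6x^2

f · g = 3 + 4x + 6x^2


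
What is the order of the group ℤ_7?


ℤ_n has n elements.

|ℤ_7| = 7


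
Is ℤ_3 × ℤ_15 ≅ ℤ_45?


Comparing ℤ_3 × ℤ_15 and ℤ_45:
gcd(3,15) = 3 ≠ 1. Max element order in ℤ_3×ℤ_15 is lcm(3,15) = 15 < 45, so it has no element of order 45

No, ℤ_3 × ℤ_15 ≇ ℤ_45


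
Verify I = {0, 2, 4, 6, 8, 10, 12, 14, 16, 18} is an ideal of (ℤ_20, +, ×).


Check ideal conditions for I = {0, 2, 4, 6, 8, 10, 12, 14, 16, 18} in ℤ_20:
(1) I is an additive subgroup? Yes
(2) For r ∈ ℤ_20 and a ∈ I: r·a ∈ I? Yes

Yes, I is an ideal of ℤ_20


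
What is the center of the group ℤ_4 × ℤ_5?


Z(G) = {g ∈ G | gx = xg for all x ∈ G}
Direct product of abelian groups is abelian, so Z(G) = G

Z(ℤ_4 × ℤ_5) = ℤ_4 × ℤ_5


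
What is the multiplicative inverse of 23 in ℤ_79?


Use the extended Euclidean algorithm to write 1 = 23·s + 79·t; then s mod 79 is the inverse.
Euclidean algorithm:
  23 = 0·79 + 23
  79 = 3·23 + 10
  23 = 2·10 + 3
  10 = 3·3 + 1
  3 = 3·1 + 0
gcd(23,79) = 1
Back-substitution gives: 23·(-24) + 79·(7) = 1
So 23⁻¹ ≡ -24 ≡ 55 (mod 79)
Check: 23 × 55 = 1265 ≡ 1 (mod 79) ✓

23⁻¹ ≡ 55 (mod 79)


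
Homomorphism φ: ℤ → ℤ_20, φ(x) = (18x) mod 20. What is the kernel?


Kernel = preimage of identity
ker(φ) = {x ∈ ℤ : 18x ≡ 0 (mod 20)}. gcd(18,20) = 2, so 18x ≡ 0 (mod 20) ⟺ x ≡ 0 (mod 20/2 = 10). Hence ker(φ) = 10ℤ

ker(φ) = 10ℤ


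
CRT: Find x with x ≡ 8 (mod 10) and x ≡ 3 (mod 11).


m₁ = 10, m₂ = 11, gcd = 1, so CRT applies. M = m₁·m₂ = 110
Let M₁ = M/m₁ = 11, M₂ = M/m₂ = 10
Find y₁ ≡ M₁⁻¹ (mod m₁): 11⁻¹ ≡ 1 (mod 10)
Find y₂ ≡ M₂⁻¹ (mod m₂): 10⁻¹ ≡ 10 (mod 11)
x = a₁·M₁·y₁ + a₂·M₂·y₂ = 8·11·1 + 3·10·10 = 388
Reduce mod 110: x ≡ 58
Check: 58 mod 10 = 8 ✓, 58 mod 11 = 3 ✓

x ≡ 58 (mod 110)


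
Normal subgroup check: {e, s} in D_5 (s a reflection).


H = {e, s} in D_5 (s a reflection)
r·s·r⁻¹ = sr⁻² ≠ s for n ≥ 3, so {e, s} is not closed under conjugation

No, not a normal subgroup


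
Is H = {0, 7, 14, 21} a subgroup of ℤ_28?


Subgroup test for H = {0, 7, 14, 21} in (ℤ_28, +):
(1) 0 ∈ H? Yes
(2) Closure: for all a,b ∈ H, (a+b) mod 28 ∈ H? Yes
(3) Inverses: for all a ∈ H, -a mod 28 ∈ H? Yes

Yes, H is a subgroup of ℤ_28


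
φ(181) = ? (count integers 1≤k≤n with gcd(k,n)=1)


Factor n: 181 = 181
φ(n) = n · ∏(1 - 1/p) over distinct primes p | n
φ(181) = 181 · (1 - 1/181) = 180

φ(181) = 180


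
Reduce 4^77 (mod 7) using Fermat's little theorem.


Fermat's little theorem: if p is prime and gcd(a,p)=1, then a^(p-1) ≡ 1 (mod p)
p = 7 is prime, gcd(4,7) = 1
Reduce exponent: 77 mod 6 = 5
So 4^77 ≡ 4^5 (mod 7)
4^5 mod 7 = 2

4^77 ≡ 2 (mod 7)


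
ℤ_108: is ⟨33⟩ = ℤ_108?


g generates ℤ_n iff gcd(g, n) = 1
gcd(33, 108) = 3
Since gcd = 3 ≠ 1, ⟨33⟩ has order 36 < 108, so 33 is not a generator.

No, 33 does not generate ℤ_108


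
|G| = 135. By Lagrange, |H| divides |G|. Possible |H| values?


Lagrange's theorem: |H| divides |G|
|G| = 135
Divisors of 135: 1, 3, 5, 9, 15, 27, 45, 135

Possible subgroup orders: {1, 3, 5, 9, 15, 27, 45, 135}


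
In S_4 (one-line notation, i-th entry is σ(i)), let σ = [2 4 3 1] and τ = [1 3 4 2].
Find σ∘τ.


σ∘τ: apply τ first, then σ
1 →τ 1 →σ 2
2 →τ 3 →σ 3
3 →τ 4 →σ 1
4 →τ 2 →σ 4

σ∘τ = [2 3 1 4]


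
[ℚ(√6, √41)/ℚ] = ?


[ℚ(√6,√41):ℚ] = [ℚ(√6,√41):ℚ(√6)]·[ℚ(√6):ℚ] = 2·2 = 4

[ℚ(√6, √41)/ℚ] = 4


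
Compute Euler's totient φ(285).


Factor n: 285 = 3 × 5 × 19
φ(n) = n · ∏(1 - 1/p) over distinct primes p | n
φ(285) = 285 · (1 - 1/3) · (1 - 1/5) · (1 - 1/19) = 144

φ(285) = 144
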